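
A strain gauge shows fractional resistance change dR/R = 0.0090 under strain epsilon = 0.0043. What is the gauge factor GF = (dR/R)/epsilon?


GF = (dR/R) / epsilon
= 0.0090 / 0.0043
= 2.0930

2.0930


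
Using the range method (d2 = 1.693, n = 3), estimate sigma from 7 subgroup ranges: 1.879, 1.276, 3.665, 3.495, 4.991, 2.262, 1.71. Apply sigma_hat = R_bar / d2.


R_bar = (1.879 + 1.276 + 3.665 + 3.495 + 4.991 + 2.262 + 1.71) / 7
R_bar = 19.278 / 7 = 2.754
sigma_hat = R_bar / d2 = 2.754 / 1.693 = 1.6267

1.6267


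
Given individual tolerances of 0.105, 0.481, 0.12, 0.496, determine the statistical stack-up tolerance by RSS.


RSS = sqrt(0.105^2 + 0.481^2 + 0.12^2 + 0.496^2)
= sqrt(0.502802)
= 0.7091

0.7091


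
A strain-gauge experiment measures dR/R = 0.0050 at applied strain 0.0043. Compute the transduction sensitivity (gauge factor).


GF = (dR/R) / epsilon
= 0.0050 / 0.0043
= 1.1628

1.1628


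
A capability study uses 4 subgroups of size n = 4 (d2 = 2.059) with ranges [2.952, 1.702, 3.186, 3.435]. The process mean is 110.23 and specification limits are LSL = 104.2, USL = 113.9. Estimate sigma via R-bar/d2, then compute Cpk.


R_bar = (2.952 + 1.702 + 3.186 + 3.435) / 4 = 2.81875
sigma = R_bar / d2 = 2.81875 / 2.059 = 1.3689898
Cp = (USL - LSL)/(6*sigma) = (113.9 - 104.2)/(6*1.3689898) = 1.1809
Cpu = (113.9 - 110.23)/(3*1.3689898) = 0.8936
Cpl = (110.23 - 104.2)/(3*1.3689898) = 1.4682
Cpk = min(Cpu, Cpl) = 0.8936

0.8936


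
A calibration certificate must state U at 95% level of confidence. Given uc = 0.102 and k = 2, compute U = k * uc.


U = k * uc
U = 2 * 0.102
U = 0.2040

0.2040


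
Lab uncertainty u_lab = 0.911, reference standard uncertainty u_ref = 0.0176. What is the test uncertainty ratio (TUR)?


TUR = u_lab / u_ref
= 0.911 / 0.0176
= 51.7614

51.7614


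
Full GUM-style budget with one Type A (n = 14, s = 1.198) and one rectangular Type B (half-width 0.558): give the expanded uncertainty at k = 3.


u_A = s / sqrt(n) = 1.198 / sqrt(14) = 0.32017897
u_B = half_width / sqrt(3) = 0.558 / sqrt(3) = 0.32216145
uc = sqrt(u_A^2 + u_B^2) = sqrt(0.32017897^2 + 0.32216145^2) = 0.45420543
U = k * uc = 3 * 0.45420543
U = 1.3626

1.3626


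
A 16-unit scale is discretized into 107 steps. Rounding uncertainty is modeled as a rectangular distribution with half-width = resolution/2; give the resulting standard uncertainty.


resolution = range / divisions
resolution = 16 / 107 = 0.14953271
u_res = resolution / (2*sqrt(3))
u_res = 0.14953271 / 3.4641016
u_res = 0.0432

0.0432


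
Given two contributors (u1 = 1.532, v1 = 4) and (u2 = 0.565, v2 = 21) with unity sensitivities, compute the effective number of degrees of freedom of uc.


uc = sqrt(u1^2 + u2^2) = sqrt(1.532^2 + 0.565^2) = 1.6328653
v_eff = uc^4 / (u1^4/v1 + u2^4/v2)
= 1.6328653^4 / (1.532^4/4 + 0.565^4/21)
= 7.1088842 / 1.381983
v_eff = 5.1440

5.1440


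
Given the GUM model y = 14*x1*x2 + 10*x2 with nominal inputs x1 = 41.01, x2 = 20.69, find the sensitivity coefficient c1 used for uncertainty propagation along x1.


y = 14*x1*x2 + 10*x2
dy/dx1 = 14*x2
Evaluate at x2 = 20.69: c1 = 14 * 20.69
c1 = 289.6600

289.6600


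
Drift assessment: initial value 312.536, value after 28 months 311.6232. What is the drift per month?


rate = (v2 - v1) / months
= (311.6232 - 312.536) / 28
= -0.9128 / 28
= -0.0326

-0.0326


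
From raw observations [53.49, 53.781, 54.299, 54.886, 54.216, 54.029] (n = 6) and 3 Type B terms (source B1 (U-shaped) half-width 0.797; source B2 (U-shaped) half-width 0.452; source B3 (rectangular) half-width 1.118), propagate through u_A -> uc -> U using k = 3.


mean = (53.49 + 53.781 + 54.299 + 54.886 + 54.216 + 54.029) / 6 = 54.11683333
s = sqrt(sum((x - mean)^2)/(n-1)) = 0.47917739
u_A = s / sqrt(n) = 0.47917739 / sqrt(6) = 0.19562335
u_B1 = 0.797 / sqrt(2) = 0.5635641
u_B2 = 0.452 / sqrt(2) = 0.31961227
u_B3 = 1.118 / sqrt(3) = 0.6454776
uc = sqrt(0.19562335^2 + 0.5635641^2 + 0.31961227^2 + 0.6454776^2) = 0.93523597
U = k * uc = 3 * 0.93523597
U = 2.8057

2.8057


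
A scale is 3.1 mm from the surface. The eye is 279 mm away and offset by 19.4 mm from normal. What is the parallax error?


error = h * offset / d
= 3.1 * 19.4 / 279
= 0.2156

0.2156


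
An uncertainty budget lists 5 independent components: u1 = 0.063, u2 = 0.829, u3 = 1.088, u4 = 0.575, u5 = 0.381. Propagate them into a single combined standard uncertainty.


uc = sqrt(0.063^2 + 0.829^2 + 1.088^2 + 0.575^2 + 0.381^2)
uc = sqrt(2.35074)
uc = 1.5332

1.5332


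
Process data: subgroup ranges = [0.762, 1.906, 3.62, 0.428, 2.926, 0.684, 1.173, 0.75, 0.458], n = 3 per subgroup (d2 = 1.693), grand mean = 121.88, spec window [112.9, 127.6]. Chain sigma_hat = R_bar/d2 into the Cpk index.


R_bar = (0.762 + 1.906 + 3.62 + 0.428 + 2.926 + 0.684 + 1.173 + 0.75 + 0.458) / 9 = 1.4118889
sigma = R_bar / d2 = 1.4118889 / 1.693 = 0.83395682
Cp = (USL - LSL)/(6*sigma) = (127.6 - 112.9)/(6*0.83395682) = 2.9378
Cpu = (127.6 - 121.88)/(3*0.83395682) = 2.2863
Cpl = (121.88 - 112.9)/(3*0.83395682) = 3.5893
Cpk = min(Cpu, Cpl) = 2.2863

2.2863


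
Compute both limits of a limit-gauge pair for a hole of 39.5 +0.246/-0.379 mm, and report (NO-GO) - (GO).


GO = nominal - lower_tol (smallest hole = maximum material condition)
GO = 39.5 - 0.379 = 39.121
NO-GO = nominal + upper_tol (largest hole = least material condition)
NO-GO = 39.5 + 0.246 = 39.746
spread = NO-GO - GO = 39.746 - 39.121 = 0.6250

0.6250


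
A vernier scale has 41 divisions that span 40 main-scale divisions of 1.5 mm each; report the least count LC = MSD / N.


LC = MSD / n_div
= 1.5 / 41
= 0.0366

0.0366


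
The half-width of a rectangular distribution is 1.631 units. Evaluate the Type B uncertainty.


u_B = half_width / sqrt(3)
u_B = 1.631 / 1.7320508
u_B = 0.9417

0.9417


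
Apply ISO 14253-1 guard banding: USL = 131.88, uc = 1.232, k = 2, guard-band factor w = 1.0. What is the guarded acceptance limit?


U = k * uc = 2 * 1.232 = 2.464
guard band g = w * U = 1.0 * 2.464 = 2.464
AL = USL - g = 131.88 - 2.464
AL = 129.4160

129.4160


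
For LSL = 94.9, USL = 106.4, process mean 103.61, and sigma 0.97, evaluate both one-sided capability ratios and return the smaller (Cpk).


Cpu = (USL - mean) / (3*sigma) = (106.4 - 103.61) / (3*0.97) = 0.9588
Cpl = (mean - LSL) / (3*sigma) = (103.61 - 94.9) / (3*0.97) = 2.9931
Cpk = min(Cpu, Cpl) = 0.9588

0.9588


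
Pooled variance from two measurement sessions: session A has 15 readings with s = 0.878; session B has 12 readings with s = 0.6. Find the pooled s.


s_p = sqrt(((n1-1)*s1^2 + (n2-1)*s2^2) / (n1+n2-2))
numerator = (15-1)*0.878^2 + (12-1)*0.6^2 = 10.792376 + 3.96 = 14.752376
denominator = 15 + 12 - 2 = 25
s_p^2 = 14.752376 / 25 = 0.59009504
s_p = sqrt(0.59009504) = 0.7682

0.7682


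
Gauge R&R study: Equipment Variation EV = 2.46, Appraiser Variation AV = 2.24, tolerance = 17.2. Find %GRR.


GRR = sqrt(EV^2 + AV^2) = sqrt(2.46^2 + 2.24^2) = 3.3270407
%GRR = GRR / tol * 100 = 3.3270407 / 17.2 * 100
%GRR = 19.3433

19.3433


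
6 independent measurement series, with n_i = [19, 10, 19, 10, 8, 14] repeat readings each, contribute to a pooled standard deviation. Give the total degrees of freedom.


nu = sum_i (n_i - 1)
nu = ((19 - 1) + (10 - 1) + (19 - 1) + (10 - 1) + (8 - 1) + (14 - 1))
nu = 18 + 9 + 18 + 9 + 7 + 13
nu = 74

74


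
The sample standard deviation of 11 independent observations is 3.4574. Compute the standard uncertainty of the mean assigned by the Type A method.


u_A = s / sqrt(n)
u_A = 3.4574 / sqrt(11)
u_A = 3.4574 / 3.3166248
u_A = 1.0424

1.0424


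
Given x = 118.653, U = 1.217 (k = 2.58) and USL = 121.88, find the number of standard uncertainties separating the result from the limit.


u = U / k = 1.217 / 2.58 = 0.47170543
margin = |USL - x| = |121.88 - 118.653| = 3.227
z = margin / u = 3.227 / 0.47170543
z = 6.8411

6.8411


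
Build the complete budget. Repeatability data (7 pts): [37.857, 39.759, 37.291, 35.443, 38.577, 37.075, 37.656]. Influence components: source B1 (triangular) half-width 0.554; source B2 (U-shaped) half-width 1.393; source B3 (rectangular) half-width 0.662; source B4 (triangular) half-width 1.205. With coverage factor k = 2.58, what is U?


mean = (37.857 + 39.759 + 37.291 + 35.443 + 38.577 + 37.075 + 37.656) / 7 = 37.66542857
s = sqrt(sum((x - mean)^2)/(n-1)) = 1.3340904
u_A = s / sqrt(n) = 1.3340904 / sqrt(7) = 0.50423877
u_B1 = 0.554 / sqrt(6) = 0.22616955
u_B2 = 1.393 / sqrt(2) = 0.98499975
u_B3 = 0.662 / sqrt(3) = 0.38220588
u_B4 = 1.205 / sqrt(6) = 0.49193919
uc = sqrt(0.50423877^2 + 0.22616955^2 + 0.98499975^2 + 0.38220588^2 + 0.49193919^2) = 1.2898525
U = k * uc = 2.58 * 1.2898525
U = 3.3278

3.3278


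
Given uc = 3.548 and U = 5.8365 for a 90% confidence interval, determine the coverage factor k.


k = U / uc
k = 5.8365 / 3.548
k = 1.645

1.645


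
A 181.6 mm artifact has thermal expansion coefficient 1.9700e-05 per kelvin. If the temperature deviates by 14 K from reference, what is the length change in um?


dL = L * alpha * dT
= 181.6 * 1.9700e-05 * 14
= 0.0500853 mm
dL_um = 0.0500853 * 1000 = 50.0853 um

50.0853


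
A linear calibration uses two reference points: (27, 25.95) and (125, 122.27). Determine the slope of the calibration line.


slope = (y2 - y1) / (x2 - x1)
= (122.27 - 25.95) / (125 - 27)
= 96.3200 / 98
= 0.9829

0.9829


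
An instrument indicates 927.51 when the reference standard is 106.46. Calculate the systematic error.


Systematic error = measured - true
= 927.51 - 106.46
= 821.0500

821.0500


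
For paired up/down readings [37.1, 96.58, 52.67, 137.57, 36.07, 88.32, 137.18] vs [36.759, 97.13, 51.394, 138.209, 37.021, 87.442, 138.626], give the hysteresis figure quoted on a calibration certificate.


|37.1 - 36.759| = 0.3410
|96.58 - 97.13| = 0.5500
|52.67 - 51.394| = 1.2760
|137.57 - 138.209| = 0.6390
|36.07 - 37.021| = 0.9510
|88.32 - 87.442| = 0.8780
|137.18 - 138.626| = 1.4460
hysteresis = max(diffs) = 1.4460

1.4460


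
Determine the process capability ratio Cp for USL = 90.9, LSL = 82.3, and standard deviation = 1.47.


Cp = (USL - LSL) / (6 * sigma)
= (90.9 - 82.3) / (6 * 1.47)
= 8.6000 / 8.8200
= 0.9751

0.9751


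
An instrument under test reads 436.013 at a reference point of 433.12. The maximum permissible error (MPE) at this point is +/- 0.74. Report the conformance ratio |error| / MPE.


e = indication - reference = 436.013 - 433.12 = 2.8930
|e| = 2.8930
ratio = |e| / MPE = 2.8930 / 0.74
ratio = 3.9095

3.9095


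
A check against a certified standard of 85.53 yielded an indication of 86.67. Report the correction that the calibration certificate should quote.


Correction = standard - reading
= 85.53 - 86.67
= -1.1400

-1.1400


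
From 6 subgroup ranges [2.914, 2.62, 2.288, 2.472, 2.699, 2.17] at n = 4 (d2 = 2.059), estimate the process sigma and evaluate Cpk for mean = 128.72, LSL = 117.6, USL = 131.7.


R_bar = (2.914 + 2.62 + 2.288 + 2.472 + 2.699 + 2.17) / 6 = 2.5271667
sigma = R_bar / d2 = 2.5271667 / 2.059 = 1.2273758
Cp = (USL - LSL)/(6*sigma) = (131.7 - 117.6)/(6*1.2273758) = 1.9147
Cpu = (131.7 - 128.72)/(3*1.2273758) = 0.8093
Cpl = (128.72 - 117.6)/(3*1.2273758) = 3.0200
Cpk = min(Cpu, Cpl) = 0.8093

0.8093


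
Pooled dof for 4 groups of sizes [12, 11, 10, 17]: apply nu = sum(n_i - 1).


nu = sum_i (n_i - 1)
nu = ((12 - 1) + (11 - 1) + (10 - 1) + (17 - 1))
nu = 11 + 10 + 9 + 16
nu = 46

46


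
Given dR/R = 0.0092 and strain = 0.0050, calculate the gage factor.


GF = (dR/R) / epsilon
= 0.0092 / 0.0050
= 1.8400

1.8400


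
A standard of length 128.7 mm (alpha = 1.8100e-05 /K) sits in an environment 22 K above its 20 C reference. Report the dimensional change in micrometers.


dL = L * alpha * dT
= 128.7 * 1.8100e-05 * 22
= 0.0512483 mm
dL_um = 0.0512483 * 1000 = 51.2483 um

51.2483


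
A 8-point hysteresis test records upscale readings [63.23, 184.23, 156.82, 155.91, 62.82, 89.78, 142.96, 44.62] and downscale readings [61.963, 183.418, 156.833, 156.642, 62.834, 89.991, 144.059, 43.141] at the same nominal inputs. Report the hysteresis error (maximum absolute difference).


|63.23 - 61.963| = 1.2670
|184.23 - 183.418| = 0.8120
|156.82 - 156.833| = 0.0130
|155.91 - 156.642| = 0.7320
|62.82 - 62.834| = 0.0140
|89.78 - 89.991| = 0.2110
|142.96 - 144.059| = 1.0990
|44.62 - 43.141| = 1.4790
hysteresis = max(diffs) = 1.4790

1.4790


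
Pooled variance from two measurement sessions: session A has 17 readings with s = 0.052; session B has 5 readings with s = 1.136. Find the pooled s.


s_p = sqrt(((n1-1)*s1^2 + (n2-1)*s2^2) / (n1+n2-2))
numerator = (17-1)*0.052^2 + (5-1)*1.136^2 = 0.043264 + 5.161984 = 5.205248
denominator = 17 + 5 - 2 = 20
s_p^2 = 5.205248 / 20 = 0.2602624
s_p = sqrt(0.2602624) = 0.5102

0.5102


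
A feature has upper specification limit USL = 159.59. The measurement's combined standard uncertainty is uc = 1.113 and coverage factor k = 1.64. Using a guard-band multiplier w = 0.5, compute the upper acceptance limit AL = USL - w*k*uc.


U = k * uc = 1.64 * 1.113 = 1.82532
guard band g = w * U = 0.5 * 1.82532 = 0.91266
AL = USL - g = 159.59 - 0.91266
AL = 158.6773

158.6773


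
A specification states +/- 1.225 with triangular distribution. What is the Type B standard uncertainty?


u_B = half_width / sqrt(6)
u_B = 1.225 / 2.4494897
u_B = 0.5001

0.5001


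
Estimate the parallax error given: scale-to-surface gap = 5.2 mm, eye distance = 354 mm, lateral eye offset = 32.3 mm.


error = h * offset / d
= 5.2 * 32.3 / 354
= 0.4745

0.4745


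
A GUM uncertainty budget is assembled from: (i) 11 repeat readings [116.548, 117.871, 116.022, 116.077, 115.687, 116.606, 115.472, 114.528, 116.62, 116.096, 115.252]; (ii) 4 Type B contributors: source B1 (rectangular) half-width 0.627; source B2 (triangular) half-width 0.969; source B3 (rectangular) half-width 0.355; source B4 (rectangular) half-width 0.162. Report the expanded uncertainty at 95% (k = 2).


mean = (116.548 + 117.871 + 116.022 + 116.077 + 115.687 + 116.606 + 115.472 + 114.528 + 116.62 + 116.096 + 115.252) / 11 = 116.0708182
s = sqrt(sum((x - mean)^2)/(n-1)) = 0.87270176
u_A = s / sqrt(n) = 0.87270176 / sqrt(11) = 0.26312948
u_B1 = 0.627 / sqrt(3) = 0.36199862
u_B2 = 0.969 / sqrt(6) = 0.39559259
u_B3 = 0.355 / sqrt(3) = 0.20495935
u_B4 = 0.162 / sqrt(3) = 0.093530744
uc = sqrt(0.26312948^2 + 0.36199862^2 + 0.39559259^2 + 0.20495935^2 + 0.093530744^2) = 0.63838073
U = k * uc = 2 * 0.63838073
U = 1.2768

1.2768


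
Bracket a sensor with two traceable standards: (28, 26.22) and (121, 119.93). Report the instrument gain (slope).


slope = (y2 - y1) / (x2 - x1)
= (119.93 - 26.22) / (121 - 28)
= 93.7100 / 93
= 1.0076

1.0076


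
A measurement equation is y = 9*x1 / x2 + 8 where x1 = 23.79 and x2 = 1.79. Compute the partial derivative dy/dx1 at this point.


y = 9*x1 / x2 + 8
dy/dx1 = 9/x2
Evaluate at x2 = 1.79: c1 = 9 / 1.79
c1 = 5.0279

5.0279


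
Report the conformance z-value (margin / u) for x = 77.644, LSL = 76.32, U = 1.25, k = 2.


u = U / k = 1.25 / 2 = 0.625
margin = |LSL - x| = |76.32 - 77.644| = 1.324
z = margin / u = 1.324 / 0.625
z = 2.1184

2.1184


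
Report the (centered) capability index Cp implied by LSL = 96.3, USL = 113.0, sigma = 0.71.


Cp = (USL - LSL) / (6 * sigma)
= (113.0 - 96.3) / (6 * 0.71)
= 16.7000 / 4.2600
= 3.9202

3.9202


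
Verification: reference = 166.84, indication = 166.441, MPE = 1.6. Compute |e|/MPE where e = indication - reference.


e = indication - reference = 166.441 - 166.84 = -0.3990
|e| = 0.3990
ratio = |e| / MPE = 0.3990 / 1.6
ratio = 0.2494

0.2494


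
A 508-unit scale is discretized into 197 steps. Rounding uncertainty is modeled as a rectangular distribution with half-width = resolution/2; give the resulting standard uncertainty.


resolution = range / divisions
resolution = 508 / 197 = 2.5786802
u_res = resolution / (2*sqrt(3))
u_res = 2.5786802 / 3.4641016
u_res = 0.7444

0.7444


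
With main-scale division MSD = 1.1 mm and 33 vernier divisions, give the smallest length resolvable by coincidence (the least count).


LC = MSD / n_div
= 1.1 / 33
= 0.0333

0.0333


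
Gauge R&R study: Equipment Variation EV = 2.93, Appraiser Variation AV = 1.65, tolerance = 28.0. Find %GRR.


GRR = sqrt(EV^2 + AV^2) = sqrt(2.93^2 + 1.65^2) = 3.3626478
%GRR = GRR / tol * 100 = 3.3626478 / 28.0 * 100
%GRR = 12.0095

12.0095


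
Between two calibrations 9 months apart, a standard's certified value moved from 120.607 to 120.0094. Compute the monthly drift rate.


rate = (v2 - v1) / months
= (120.0094 - 120.607) / 9
= -0.5976 / 9
= -0.0664

-0.0664


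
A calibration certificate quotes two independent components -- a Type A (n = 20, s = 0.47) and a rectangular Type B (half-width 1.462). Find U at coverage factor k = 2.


u_A = s / sqrt(n) = 0.47 / sqrt(20) = 0.10509519
u_B = half_width / sqrt(3) = 1.462 / sqrt(3) = 0.84408609
uc = sqrt(u_A^2 + u_B^2) = sqrt(0.10509519^2 + 0.84408609^2) = 0.85060351
U = k * uc = 2 * 0.85060351
U = 1.7012

1.7012


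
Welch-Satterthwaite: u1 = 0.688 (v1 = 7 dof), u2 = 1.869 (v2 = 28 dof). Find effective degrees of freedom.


uc = sqrt(u1^2 + u2^2) = sqrt(0.688^2 + 1.869^2) = 1.9916086
v_eff = uc^4 / (u1^4/v1 + u2^4/v2)
= 1.9916086^4 / (0.688^4/7 + 1.869^4/28)
= 15.73316 / 0.46779971
v_eff = 33.6323

33.6323


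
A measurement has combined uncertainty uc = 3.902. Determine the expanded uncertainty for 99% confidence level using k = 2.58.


U = k * uc
U = 2.58 * 3.902
U = 10.0672

10.0672


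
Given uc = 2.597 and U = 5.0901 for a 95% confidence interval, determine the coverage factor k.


k = U / uc
k = 5.0901 / 2.597
k = 1.96

1.96


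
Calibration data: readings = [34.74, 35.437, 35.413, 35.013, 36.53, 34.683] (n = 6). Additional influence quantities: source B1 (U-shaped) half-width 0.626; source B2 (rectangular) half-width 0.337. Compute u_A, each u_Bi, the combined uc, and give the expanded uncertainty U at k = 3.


mean = (34.74 + 35.437 + 35.413 + 35.013 + 36.53 + 34.683) / 6 = 35.30266667
s = sqrt(sum((x - mean)^2)/(n-1)) = 0.68133007
u_A = s / sqrt(n) = 0.68133007 / sqrt(6) = 0.27815184
u_B1 = 0.626 / sqrt(2) = 0.44264885
u_B2 = 0.337 / sqrt(3) = 0.19456704
uc = sqrt(0.27815184^2 + 0.44264885^2 + 0.19456704^2) = 0.55781967
U = k * uc = 3 * 0.55781967
U = 1.6735

1.6735


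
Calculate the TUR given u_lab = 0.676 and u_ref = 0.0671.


TUR = u_lab / u_ref
= 0.676 / 0.0671
= 10.0745

10.0745


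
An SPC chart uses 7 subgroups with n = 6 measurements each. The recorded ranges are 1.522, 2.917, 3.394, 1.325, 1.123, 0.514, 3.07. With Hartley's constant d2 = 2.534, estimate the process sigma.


R_bar = (1.522 + 2.917 + 3.394 + 1.325 + 1.123 + 0.514 + 3.07) / 7
R_bar = 13.865 / 7 = 1.9807143
sigma_hat = R_bar / d2 = 1.9807143 / 2.534 = 0.7817

0.7817


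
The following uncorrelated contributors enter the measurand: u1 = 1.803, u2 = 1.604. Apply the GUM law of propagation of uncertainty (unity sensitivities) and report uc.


uc = sqrt(1.803^2 + 1.604^2)
uc = sqrt(5.823625)
uc = 2.4132

2.4132


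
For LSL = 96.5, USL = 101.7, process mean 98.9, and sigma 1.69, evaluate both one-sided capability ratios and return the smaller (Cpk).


Cpu = (USL - mean) / (3*sigma) = (101.7 - 98.9) / (3*1.69) = 0.5523
Cpl = (mean - LSL) / (3*sigma) = (98.9 - 96.5) / (3*1.69) = 0.4734
Cpk = min(Cpu, Cpl) = 0.4734

0.4734


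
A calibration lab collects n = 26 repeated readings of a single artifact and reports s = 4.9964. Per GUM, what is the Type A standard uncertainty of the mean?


u_A = s / sqrt(n)
u_A = 4.9964 / sqrt(26)
u_A = 4.9964 / 5.0990195
u_A = 0.9799

0.9799


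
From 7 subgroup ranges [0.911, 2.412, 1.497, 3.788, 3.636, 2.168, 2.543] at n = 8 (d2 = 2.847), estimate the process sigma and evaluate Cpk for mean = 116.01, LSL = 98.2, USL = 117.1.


R_bar = (0.911 + 2.412 + 1.497 + 3.788 + 3.636 + 2.168 + 2.543) / 7 = 2.4221429
sigma = R_bar / d2 = 2.4221429 / 2.847 = 0.85077025
Cp = (USL - LSL)/(6*sigma) = (117.1 - 98.2)/(6*0.85077025) = 3.7025
Cpu = (117.1 - 116.01)/(3*0.85077025) = 0.4271
Cpl = (116.01 - 98.2)/(3*0.85077025) = 6.9780
Cpk = min(Cpu, Cpl) = 0.4271

0.4271


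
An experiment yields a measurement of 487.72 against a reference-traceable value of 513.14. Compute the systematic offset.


Systematic error = measured - true
= 487.72 - 513.14
= -25.4200

-25.4200


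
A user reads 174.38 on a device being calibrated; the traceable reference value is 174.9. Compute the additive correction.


Correction = standard - reading
= 174.9 - 174.38
= 0.5200

0.5200


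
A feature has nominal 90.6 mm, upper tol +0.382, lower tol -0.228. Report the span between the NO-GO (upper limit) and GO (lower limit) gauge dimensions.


GO = nominal - lower_tol (smallest hole = maximum material condition)
GO = 90.6 - 0.228 = 90.372
NO-GO = nominal + upper_tol (largest hole = least material condition)
NO-GO = 90.6 + 0.382 = 90.982
spread = NO-GO - GO = 90.982 - 90.372 = 0.6100

0.6100


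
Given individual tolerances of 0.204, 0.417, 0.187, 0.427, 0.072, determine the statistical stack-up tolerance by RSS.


RSS = sqrt(0.204^2 + 0.417^2 + 0.187^2 + 0.427^2 + 0.072^2)
= sqrt(0.437987)
= 0.6618

0.6618


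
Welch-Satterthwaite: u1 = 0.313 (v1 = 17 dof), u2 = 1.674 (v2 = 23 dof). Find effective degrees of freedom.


uc = sqrt(u1^2 + u2^2) = sqrt(0.313^2 + 1.674^2) = 1.7030106
v_eff = uc^4 / (u1^4/v1 + u2^4/v2)
= 1.7030106^4 / (0.313^4/17 + 1.674^4/23)
= 8.4114217 / 0.34198853
v_eff = 24.5956

24.5956


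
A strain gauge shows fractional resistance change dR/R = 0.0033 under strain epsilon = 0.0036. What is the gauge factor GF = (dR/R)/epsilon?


GF = (dR/R) / epsilon
= 0.0033 / 0.0036
= 0.9167

0.9167


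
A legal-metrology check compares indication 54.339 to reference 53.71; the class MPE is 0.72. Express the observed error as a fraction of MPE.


e = indication - reference = 54.339 - 53.71 = 0.6290
|e| = 0.6290
ratio = |e| / MPE = 0.6290 / 0.72
ratio = 0.8736

0.8736


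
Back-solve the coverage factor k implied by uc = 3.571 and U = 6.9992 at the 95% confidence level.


k = U / uc
k = 6.9992 / 3.571
k = 1.96

1.96


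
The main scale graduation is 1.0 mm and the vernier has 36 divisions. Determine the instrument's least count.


LC = MSD / n_div
= 1.0 / 36
= 0.0278

0.0278


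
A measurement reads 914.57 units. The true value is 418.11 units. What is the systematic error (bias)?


Systematic error = measured - true
= 914.57 - 418.11
= 496.4600

496.4600


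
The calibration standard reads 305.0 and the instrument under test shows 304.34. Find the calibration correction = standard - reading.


Correction = standard - reading
= 305.0 - 304.34
= 0.6600

0.6600


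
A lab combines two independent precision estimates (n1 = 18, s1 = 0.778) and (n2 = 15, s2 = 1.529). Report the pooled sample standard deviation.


s_p = sqrt(((n1-1)*s1^2 + (n2-1)*s2^2) / (n1+n2-2))
numerator = (18-1)*0.778^2 + (15-1)*1.529^2 = 10.289828 + 32.729774 = 43.019602
denominator = 18 + 15 - 2 = 31
s_p^2 = 43.019602 / 31 = 1.3877291
s_p = sqrt(1.3877291) = 1.1780

1.1780


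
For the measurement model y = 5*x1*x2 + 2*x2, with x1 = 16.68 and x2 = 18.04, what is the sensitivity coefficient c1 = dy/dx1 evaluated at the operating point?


y = 5*x1*x2 + 2*x2
dy/dx1 = 5*x2
Evaluate at x2 = 18.04: c1 = 5 * 18.04
c1 = 90.2000

90.2000


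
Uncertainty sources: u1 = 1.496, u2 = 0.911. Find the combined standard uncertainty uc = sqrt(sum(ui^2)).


uc = sqrt(1.496^2 + 0.911^2)
uc = sqrt(3.067937)
uc = 1.7516

1.7516


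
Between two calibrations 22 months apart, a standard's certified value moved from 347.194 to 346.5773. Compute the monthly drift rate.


rate = (v2 - v1) / months
= (346.5773 - 347.194) / 22
= -0.6167 / 22
= -0.0280

-0.0280


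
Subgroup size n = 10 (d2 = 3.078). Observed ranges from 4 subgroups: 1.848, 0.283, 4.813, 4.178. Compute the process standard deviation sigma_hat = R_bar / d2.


R_bar = (1.848 + 0.283 + 4.813 + 4.178) / 4
R_bar = 11.122 / 4 = 2.7805
sigma_hat = R_bar / d2 = 2.7805 / 3.078 = 0.9033

0.9033


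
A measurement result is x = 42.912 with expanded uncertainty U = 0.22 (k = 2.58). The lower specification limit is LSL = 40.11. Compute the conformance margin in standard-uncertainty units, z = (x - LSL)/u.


u = U / k = 0.22 / 2.58 = 0.085271318
margin = |LSL - x| = |40.11 - 42.912| = 2.802
z = margin / u = 2.802 / 0.085271318
z = 32.8598

32.8598


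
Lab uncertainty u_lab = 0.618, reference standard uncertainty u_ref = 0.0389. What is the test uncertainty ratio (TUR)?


TUR = u_lab / u_ref
= 0.618 / 0.0389
= 15.8869

15.8869


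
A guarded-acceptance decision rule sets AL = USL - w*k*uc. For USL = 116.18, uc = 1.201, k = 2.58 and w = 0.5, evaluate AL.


U = k * uc = 2.58 * 1.201 = 3.09858
guard band g = w * U = 0.5 * 3.09858 = 1.54929
AL = USL - g = 116.18 - 1.54929
AL = 114.6307

114.6307


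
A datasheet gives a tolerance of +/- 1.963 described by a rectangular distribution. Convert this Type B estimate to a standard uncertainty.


u_B = half_width / sqrt(3)
u_B = 1.963 / 1.7320508
u_B = 1.1333

1.1333


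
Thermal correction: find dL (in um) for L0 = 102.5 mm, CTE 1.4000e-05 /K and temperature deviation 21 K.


dL = L * alpha * dT
= 102.5 * 1.4000e-05 * 21
= 0.0301350 mm
dL_um = 0.0301350 * 1000 = 30.1350 um

30.1350


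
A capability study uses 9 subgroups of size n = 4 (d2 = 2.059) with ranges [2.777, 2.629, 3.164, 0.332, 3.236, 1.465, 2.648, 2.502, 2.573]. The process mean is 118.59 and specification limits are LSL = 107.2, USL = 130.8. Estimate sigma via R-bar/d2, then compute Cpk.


R_bar = (2.777 + 2.629 + 3.164 + 0.332 + 3.236 + 1.465 + 2.648 + 2.502 + 2.573) / 9 = 2.3695556
sigma = R_bar / d2 = 2.3695556 / 2.059 = 1.1508284
Cp = (USL - LSL)/(6*sigma) = (130.8 - 107.2)/(6*1.1508284) = 3.4178
Cpu = (130.8 - 118.59)/(3*1.1508284) = 3.5366
Cpl = (118.59 - 107.2)/(3*1.1508284) = 3.2991
Cpk = min(Cpu, Cpl) = 3.2991

3.2991


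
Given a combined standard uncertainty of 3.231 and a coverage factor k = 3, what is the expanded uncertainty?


U = k * uc
U = 3 * 3.231
U = 9.6930

9.6930


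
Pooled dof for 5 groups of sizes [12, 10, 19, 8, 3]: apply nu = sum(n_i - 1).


nu = sum_i (n_i - 1)
nu = ((12 - 1) + (10 - 1) + (19 - 1) + (8 - 1) + (3 - 1))
nu = 11 + 9 + 18 + 7 + 2
nu = 47

47


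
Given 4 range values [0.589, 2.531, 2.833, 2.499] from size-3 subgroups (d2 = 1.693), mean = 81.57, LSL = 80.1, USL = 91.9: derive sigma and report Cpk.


R_bar = (0.589 + 2.531 + 2.833 + 2.499) / 4 = 2.113
sigma = R_bar / d2 = 2.113 / 1.693 = 1.2480803
Cp = (USL - LSL)/(6*sigma) = (91.9 - 80.1)/(6*1.2480803) = 1.5758
Cpu = (91.9 - 81.57)/(3*1.2480803) = 2.7589
Cpl = (81.57 - 80.1)/(3*1.2480803) = 0.3926
Cpk = min(Cpu, Cpl) = 0.3926

0.3926


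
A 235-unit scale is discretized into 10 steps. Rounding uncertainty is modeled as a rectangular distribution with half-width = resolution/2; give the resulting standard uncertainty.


resolution = range / divisions
resolution = 235 / 10 = 23.5
u_res = resolution / (2*sqrt(3))
u_res = 23.5 / 3.4641016
u_res = 6.7839

6.7839


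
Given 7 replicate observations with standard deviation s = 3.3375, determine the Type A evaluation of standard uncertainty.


u_A = s / sqrt(n)
u_A = 3.3375 / sqrt(7)
u_A = 3.3375 / 2.6457513
u_A = 1.2615

1.2615


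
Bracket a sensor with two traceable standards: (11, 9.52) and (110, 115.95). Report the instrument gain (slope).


slope = (y2 - y1) / (x2 - x1)
= (115.95 - 9.52) / (110 - 11)
= 106.4300 / 99
= 1.0751

1.0751


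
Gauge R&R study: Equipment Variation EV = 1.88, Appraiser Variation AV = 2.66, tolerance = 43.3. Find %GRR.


GRR = sqrt(EV^2 + AV^2) = sqrt(1.88^2 + 2.66^2) = 3.2572995
%GRR = GRR / tol * 100 = 3.2572995 / 43.3 * 100
%GRR = 7.5226

7.5226


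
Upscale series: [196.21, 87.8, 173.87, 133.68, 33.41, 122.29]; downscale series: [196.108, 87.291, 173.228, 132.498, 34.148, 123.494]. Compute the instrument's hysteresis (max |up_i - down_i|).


|196.21 - 196.108| = 0.1020
|87.8 - 87.291| = 0.5090
|173.87 - 173.228| = 0.6420
|133.68 - 132.498| = 1.1820
|33.41 - 34.148| = 0.7380
|122.29 - 123.494| = 1.2040
hysteresis = max(diffs) = 1.2040

1.2040


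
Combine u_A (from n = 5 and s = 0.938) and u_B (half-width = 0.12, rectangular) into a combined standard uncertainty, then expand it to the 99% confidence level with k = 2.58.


u_A = s / sqrt(n) = 0.938 / sqrt(5) = 0.41948635
u_B = half_width / sqrt(3) = 0.12 / sqrt(3) = 0.069282032
uc = sqrt(u_A^2 + u_B^2) = sqrt(0.41948635^2 + 0.069282032^2) = 0.42516914
U = k * uc = 2.58 * 0.42516914
U = 1.0969

1.0969


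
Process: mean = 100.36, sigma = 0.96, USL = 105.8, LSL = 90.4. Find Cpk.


Cpu = (USL - mean) / (3*sigma) = (105.8 - 100.36) / (3*0.96) = 1.8889
Cpl = (mean - LSL) / (3*sigma) = (100.36 - 90.4) / (3*0.96) = 3.4583
Cpk = min(Cpu, Cpl) = 1.8889

1.8889


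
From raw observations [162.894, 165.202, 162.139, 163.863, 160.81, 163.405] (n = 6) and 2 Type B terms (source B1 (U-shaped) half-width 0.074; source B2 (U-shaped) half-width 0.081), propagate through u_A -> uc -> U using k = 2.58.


mean = (162.894 + 165.202 + 162.139 + 163.863 + 160.81 + 163.405) / 6 = 163.0521667
s = sqrt(sum((x - mean)^2)/(n-1)) = 1.5026594
u_A = s / sqrt(n) = 1.5026594 / sqrt(6) = 0.61345813
u_B1 = 0.074 / sqrt(2) = 0.052325902
u_B2 = 0.081 / sqrt(2) = 0.057275649
uc = sqrt(0.61345813^2 + 0.052325902^2 + 0.057275649^2) = 0.61834406
U = k * uc = 2.58 * 0.61834406
U = 1.5953

1.5953


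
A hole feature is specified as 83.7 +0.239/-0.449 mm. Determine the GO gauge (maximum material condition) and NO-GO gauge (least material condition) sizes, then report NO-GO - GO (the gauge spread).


GO = nominal - lower_tol (smallest hole = maximum material condition)
GO = 83.7 - 0.449 = 83.251
NO-GO = nominal + upper_tol (largest hole = least material condition)
NO-GO = 83.7 + 0.239 = 83.939
spread = NO-GO - GO = 83.939 - 83.251 = 0.6880

0.6880


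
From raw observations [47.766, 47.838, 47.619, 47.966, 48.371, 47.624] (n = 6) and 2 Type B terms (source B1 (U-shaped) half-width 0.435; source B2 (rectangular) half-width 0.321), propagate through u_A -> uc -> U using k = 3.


mean = (47.766 + 47.838 + 47.619 + 47.966 + 48.371 + 47.624) / 6 = 47.864
s = sqrt(sum((x - mean)^2)/(n-1)) = 0.28119673
u_A = s / sqrt(n) = 0.28119673 / sqrt(6) = 0.11479808
u_B1 = 0.435 / sqrt(2) = 0.30759145
u_B2 = 0.321 / sqrt(3) = 0.18532944
uc = sqrt(0.11479808^2 + 0.30759145^2 + 0.18532944^2) = 0.37701207
U = k * uc = 3 * 0.37701207
U = 1.1310

1.1310


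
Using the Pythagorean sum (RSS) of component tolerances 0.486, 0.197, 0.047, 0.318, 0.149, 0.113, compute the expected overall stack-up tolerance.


RSS = sqrt(0.486^2 + 0.197^2 + 0.047^2 + 0.318^2 + 0.149^2 + 0.113^2)
= sqrt(0.413308)
= 0.6429

0.6429


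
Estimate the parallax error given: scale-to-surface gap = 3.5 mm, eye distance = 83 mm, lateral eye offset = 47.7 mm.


error = h * offset / d
= 3.5 * 47.7 / 83
= 2.0114

2.0114


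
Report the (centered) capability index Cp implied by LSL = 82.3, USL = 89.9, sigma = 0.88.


Cp = (USL - LSL) / (6 * sigma)
= (89.9 - 82.3) / (6 * 0.88)
= 7.6000 / 5.2800
= 1.4394

1.4394


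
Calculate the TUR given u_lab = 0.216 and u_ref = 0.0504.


TUR = u_lab / u_ref
= 0.216 / 0.0504
= 4.2857

4.2857


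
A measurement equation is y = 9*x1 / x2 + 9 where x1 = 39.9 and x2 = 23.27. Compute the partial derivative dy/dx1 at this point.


y = 9*x1 / x2 + 9
dy/dx1 = 9/x2
Evaluate at x2 = 23.27: c1 = 9 / 23.27
c1 = 0.3868

0.3868


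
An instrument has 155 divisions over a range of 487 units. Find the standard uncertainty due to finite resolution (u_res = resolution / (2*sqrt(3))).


resolution = range / divisions
resolution = 487 / 155 = 3.1419355
u_res = resolution / (2*sqrt(3))
u_res = 3.1419355 / 3.4641016
u_res = 0.9070

0.9070


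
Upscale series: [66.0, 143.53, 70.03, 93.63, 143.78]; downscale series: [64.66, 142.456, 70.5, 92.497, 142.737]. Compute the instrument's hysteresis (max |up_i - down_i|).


|66.0 - 64.66| = 1.3400
|143.53 - 142.456| = 1.0740
|70.03 - 70.5| = 0.4700
|93.63 - 92.497| = 1.1330
|143.78 - 142.737| = 1.0430
hysteresis = max(diffs) = 1.3400

1.3400


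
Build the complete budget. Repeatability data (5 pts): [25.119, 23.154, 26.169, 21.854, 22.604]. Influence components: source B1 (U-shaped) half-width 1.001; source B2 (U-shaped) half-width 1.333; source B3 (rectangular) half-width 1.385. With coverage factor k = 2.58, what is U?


mean = (25.119 + 23.154 + 26.169 + 21.854 + 22.604) / 5 = 23.78
s = sqrt(sum((x - mean)^2)/(n-1)) = 1.8017054
u_A = s / sqrt(n) = 1.8017054 / sqrt(5) = 0.80574715
u_B1 = 1.001 / sqrt(2) = 0.70781389
u_B2 = 1.333 / sqrt(2) = 0.94257334
u_B3 = 1.385 / sqrt(3) = 0.79963012
uc = sqrt(0.80574715^2 + 0.70781389^2 + 0.94257334^2 + 0.79963012^2) = 1.6364846
U = k * uc = 2.58 * 1.6364846
U = 4.2221

4.2221


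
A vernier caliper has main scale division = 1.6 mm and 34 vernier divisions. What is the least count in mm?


LC = MSD / n_div
= 1.6 / 34
= 0.0471

0.0471


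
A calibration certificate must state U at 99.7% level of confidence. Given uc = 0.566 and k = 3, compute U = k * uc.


U = k * uc
U = 3 * 0.566
U = 1.6980

1.6980


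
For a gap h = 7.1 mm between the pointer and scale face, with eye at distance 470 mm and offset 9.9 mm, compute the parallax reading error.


error = h * offset / d
= 7.1 * 9.9 / 470
= 0.1496

0.1496


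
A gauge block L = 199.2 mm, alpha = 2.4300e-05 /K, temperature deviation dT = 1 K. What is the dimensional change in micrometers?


dL = L * alpha * dT
= 199.2 * 2.4300e-05 * 1
= 0.0048406 mm
dL_um = 0.0048406 * 1000 = 4.8406 um

4.8406


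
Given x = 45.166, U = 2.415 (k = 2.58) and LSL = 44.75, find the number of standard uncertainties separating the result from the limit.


u = U / k = 2.415 / 2.58 = 0.93604651
margin = |LSL - x| = |44.75 - 45.166| = 0.416
z = margin / u = 0.416 / 0.93604651
z = 0.4444

0.4444


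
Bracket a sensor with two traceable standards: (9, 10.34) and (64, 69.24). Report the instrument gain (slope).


slope = (y2 - y1) / (x2 - x1)
= (69.24 - 10.34) / (64 - 9)
= 58.9000 / 55
= 1.0709

1.0709


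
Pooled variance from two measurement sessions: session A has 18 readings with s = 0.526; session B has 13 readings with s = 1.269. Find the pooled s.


s_p = sqrt(((n1-1)*s1^2 + (n2-1)*s2^2) / (n1+n2-2))
numerator = (18-1)*0.526^2 + (13-1)*1.269^2 = 4.703492 + 19.324332 = 24.027824
denominator = 18 + 13 - 2 = 29
s_p^2 = 24.027824 / 29 = 0.82854566
s_p = sqrt(0.82854566) = 0.9102

0.9102


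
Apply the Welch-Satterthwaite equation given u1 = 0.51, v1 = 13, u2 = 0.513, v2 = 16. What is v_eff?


uc = sqrt(u1^2 + u2^2) = sqrt(0.51^2 + 0.513^2) = 0.72337335
v_eff = uc^4 / (u1^4/v1 + u2^4/v2)
= 0.72337335^4 / (0.51^4/13 + 0.513^4/16)
= 0.27381045 / 0.0095326209
v_eff = 28.7235

28.7235


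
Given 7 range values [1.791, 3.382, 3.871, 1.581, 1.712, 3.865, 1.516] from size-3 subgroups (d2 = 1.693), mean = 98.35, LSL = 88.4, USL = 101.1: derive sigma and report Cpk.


R_bar = (1.791 + 3.382 + 3.871 + 1.581 + 1.712 + 3.865 + 1.516) / 7 = 2.5311429
sigma = R_bar / d2 = 2.5311429 / 1.693 = 1.4950637
Cp = (USL - LSL)/(6*sigma) = (101.1 - 88.4)/(6*1.4950637) = 1.4158
Cpu = (101.1 - 98.35)/(3*1.4950637) = 0.6131
Cpl = (98.35 - 88.4)/(3*1.4950637) = 2.2184
Cpk = min(Cpu, Cpl) = 0.6131

0.6131


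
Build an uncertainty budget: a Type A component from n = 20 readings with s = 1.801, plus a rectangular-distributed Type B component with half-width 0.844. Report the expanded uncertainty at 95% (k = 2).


u_A = s / sqrt(n) = 1.801 / sqrt(20) = 0.40271584
u_B = half_width / sqrt(3) = 0.844 / sqrt(3) = 0.48728363
uc = sqrt(u_A^2 + u_B^2) = sqrt(0.40271584^2 + 0.48728363^2) = 0.6321593
U = k * uc = 2 * 0.6321593
U = 1.2643

1.2643


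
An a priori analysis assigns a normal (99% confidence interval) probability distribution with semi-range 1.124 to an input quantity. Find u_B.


u_B = half_width / 2.576
u_B = 1.124 / 2.576
u_B = 0.4363

0.4363


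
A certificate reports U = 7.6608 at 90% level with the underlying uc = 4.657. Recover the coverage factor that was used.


k = U / uc
k = 7.6608 / 4.657
k = 1.645

1.645


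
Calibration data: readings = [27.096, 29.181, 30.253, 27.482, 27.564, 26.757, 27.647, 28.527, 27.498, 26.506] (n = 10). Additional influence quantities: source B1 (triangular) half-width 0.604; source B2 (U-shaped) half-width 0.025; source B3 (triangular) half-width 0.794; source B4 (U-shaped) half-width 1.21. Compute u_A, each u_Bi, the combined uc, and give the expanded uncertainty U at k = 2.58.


mean = (27.096 + 29.181 + 30.253 + 27.482 + 27.564 + 26.757 + 27.647 + 28.527 + 27.498 + 26.506) / 10 = 27.8511
s = sqrt(sum((x - mean)^2)/(n-1)) = 1.1525875
u_A = s / sqrt(n) = 1.1525875 / sqrt(10) = 0.36448017
u_B1 = 0.604 / sqrt(6) = 0.24658197
u_B2 = 0.025 / sqrt(2) = 0.01767767
u_B3 = 0.794 / sqrt(6) = 0.32414914
u_B4 = 1.21 / sqrt(2) = 0.85559921
uc = sqrt(0.36448017^2 + 0.24658197^2 + 0.01767767^2 + 0.32414914^2 + 0.85559921^2) = 1.0154229
U = k * uc = 2.58 * 1.0154229
U = 2.6198

2.6198


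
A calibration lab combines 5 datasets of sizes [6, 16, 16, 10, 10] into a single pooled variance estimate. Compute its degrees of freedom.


nu = sum_i (n_i - 1)
nu = ((6 - 1) + (16 - 1) + (16 - 1) + (10 - 1) + (10 - 1))
nu = 5 + 15 + 15 + 9 + 9
nu = 53

53


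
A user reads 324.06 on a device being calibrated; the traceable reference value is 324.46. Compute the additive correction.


Correction = standard - reading
= 324.46 - 324.06
= 0.4000

0.4000


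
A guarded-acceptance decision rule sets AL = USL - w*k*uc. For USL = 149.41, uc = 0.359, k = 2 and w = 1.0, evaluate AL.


U = k * uc = 2 * 0.359 = 0.718
guard band g = w * U = 1.0 * 0.718 = 0.718
AL = USL - g = 149.41 - 0.718
AL = 148.6920

148.6920


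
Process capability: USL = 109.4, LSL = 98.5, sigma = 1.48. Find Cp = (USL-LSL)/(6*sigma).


Cp = (USL - LSL) / (6 * sigma)
= (109.4 - 98.5) / (6 * 1.48)
= 10.9000 / 8.8800
= 1.2275

1.2275


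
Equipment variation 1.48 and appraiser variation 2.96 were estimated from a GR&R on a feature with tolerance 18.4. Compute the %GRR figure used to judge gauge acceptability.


GRR = sqrt(EV^2 + AV^2) = sqrt(1.48^2 + 2.96^2) = 3.3093806
%GRR = GRR / tol * 100 = 3.3093806 / 18.4 * 100
%GRR = 17.9858

17.9858


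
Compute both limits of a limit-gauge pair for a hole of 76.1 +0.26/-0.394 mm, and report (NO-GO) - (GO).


GO = nominal - lower_tol (smallest hole = maximum material condition)
GO = 76.1 - 0.394 = 75.706
NO-GO = nominal + upper_tol (largest hole = least material condition)
NO-GO = 76.1 + 0.26 = 76.36
spread = NO-GO - GO = 76.36 - 75.706 = 0.6540

0.6540


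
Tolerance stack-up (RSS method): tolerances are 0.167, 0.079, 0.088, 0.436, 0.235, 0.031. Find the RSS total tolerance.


RSS = sqrt(0.167^2 + 0.079^2 + 0.088^2 + 0.436^2 + 0.235^2 + 0.031^2)
= sqrt(0.288156)
= 0.5368

0.5368


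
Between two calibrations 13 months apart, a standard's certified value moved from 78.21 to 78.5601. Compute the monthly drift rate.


rate = (v2 - v1) / months
= (78.5601 - 78.21) / 13
= 0.3501 / 13
= 0.0269

0.0269


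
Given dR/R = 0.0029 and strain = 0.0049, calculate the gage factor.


GF = (dR/R) / epsilon
= 0.0029 / 0.0049
= 0.5918

0.5918


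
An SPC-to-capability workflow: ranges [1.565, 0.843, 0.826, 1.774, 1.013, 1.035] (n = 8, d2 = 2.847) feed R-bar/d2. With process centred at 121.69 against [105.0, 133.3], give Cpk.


R_bar = (1.565 + 0.843 + 0.826 + 1.774 + 1.013 + 1.035) / 6 = 1.176
sigma = R_bar / d2 = 1.176 / 2.847 = 0.41306639
Cp = (USL - LSL)/(6*sigma) = (133.3 - 105.0)/(6*0.41306639) = 11.4187
Cpu = (133.3 - 121.69)/(3*0.41306639) = 9.3690
Cpl = (121.69 - 105.0)/(3*0.41306639) = 13.4684
Cpk = min(Cpu, Cpl) = 9.3690

9.3690
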